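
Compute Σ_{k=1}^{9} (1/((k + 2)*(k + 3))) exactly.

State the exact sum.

Σ = 1/4

t_(k+1)/t_k = (k + 2)/(k + 4).
Gosper form: A/B · C(k+1)/C(k) with A=k + 2, B=k + 4, C=1.
Key eq: (k + 2)·f(k+1) = (k + 3)·f(k) + (1).
Degrees (1,1,0) ⇒ d ≤ 1.
Match coefficients ⇒ f(k) = k/2.
Then R = B(k−1)f/C = k*(k + 3)/2, so s_k = R(k)·t_k = k/(2*(k + 2)).
s_(k+1) − s_k = 1/(k**2 + 5*k + 6) = t_k.
Evaluate s at k=10 and k=1: 5/12 and 1/6; difference 1/4.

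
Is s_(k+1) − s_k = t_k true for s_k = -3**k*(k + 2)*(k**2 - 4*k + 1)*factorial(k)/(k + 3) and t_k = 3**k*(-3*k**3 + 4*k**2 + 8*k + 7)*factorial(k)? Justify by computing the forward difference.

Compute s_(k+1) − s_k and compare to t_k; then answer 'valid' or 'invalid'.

Invalid: residual 3**k*(3*k**4 + 5*k**3 - 21*k**2 - 27*k - 22)*factorial(k)/((k + 3)*(k + 4)) ≠ 0.

s_(k+1) = 3**(k + 1)*(k + 3)*(-k**2 + 2*k + 2)*factorial(k + 1)/(k + 4)
s_(k+1) − s_k = 3**k*(-3*k**5 - 14*k**4 + 5*k**3 + 90*k**2 + 118*k + 62)*factorial(k)/((k + 3)*(k + 4))
(s_(k+1) − s_k) − t_k = 3**k*(3*k**4 + 5*k**3 - 21*k**2 - 27*k - 22)*factorial(k)/((k + 3)*(k + 4))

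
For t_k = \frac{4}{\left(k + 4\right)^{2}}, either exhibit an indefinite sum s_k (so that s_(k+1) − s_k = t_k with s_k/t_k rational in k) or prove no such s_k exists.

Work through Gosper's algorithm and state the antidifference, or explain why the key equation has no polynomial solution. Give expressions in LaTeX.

none — t_k is not Gosper-summable

The ratio is (k + 4)**2/(k + 5)**2.
A = k**2 + 8*k + 16, B = k**2 + 10*k + 25, C = 1.
Key eq: (k**2 + 8*k + 16)·f(k+1) = (k**2 + 8*k + 16)·f(k) + (1).
d = 0 from the (2,2,0) case.
Generic f = c0 gives residual -1; -1 = 0 cannot hold, so t_k is not Gosper-summable.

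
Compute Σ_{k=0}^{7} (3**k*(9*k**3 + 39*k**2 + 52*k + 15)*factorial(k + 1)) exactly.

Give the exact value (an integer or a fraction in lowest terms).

Σ = 488075414403

t_(k+1)/t_k = 3*(9*k**4 + 84*k**3 + 289*k**2 + 429*k + 230)/(9*k**3 + 39*k**2 + 52*k + 15).
Take A(k)=3*k + 6, B(k)=1, C(k)=k**3 + 13*k**2/3 + 52*k/9 + 5/3.
Set up (3*k + 6)·f(k+1) − (1)·f(k) − (k**3 + 13*k**2/3 + 52*k/9 + 5/3) = 0.
d = 2 from the (1,0,3) case.
A polynomial solution: f(k) = (3*k**2 + 2*k - 3)/9.
Then R = B(k−1)f/C = (3*k**2 + 2*k - 3)/(9*k**3 + 39*k**2 + 52*k + 15), so s_k = R(k)·t_k = 3**k*(3*k**2 + 2*k - 3)*factorial(k + 1).
Verify: 3**k*(9*k**3 + 39*k**2 + 52*k + 15)*factorial(k + 1) matches t_k.
Evaluate s at k=8 and k=0: 488075414400 and -3; difference 488075414403.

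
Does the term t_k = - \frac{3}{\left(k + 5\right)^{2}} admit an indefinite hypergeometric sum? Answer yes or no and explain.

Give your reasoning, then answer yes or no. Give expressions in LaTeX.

r(k) = (k + 5)**2/(k + 6)**2 after simplifying.
So A=k**2 + 10*k + 25 and B=k**2 + 12*k + 36, with C=1.
Key eq: (k**2 + 10*k + 25)·f(k+1) = (k**2 + 10*k + 25)·f(k) + (1).
From deg A=2, deg B=2, deg C=0: d=0.
Write f(k) = c0. Then LHS − RHS = -1, requiring -1 = 0: contradictory. No certificate.

No — the linear system for f has no solution.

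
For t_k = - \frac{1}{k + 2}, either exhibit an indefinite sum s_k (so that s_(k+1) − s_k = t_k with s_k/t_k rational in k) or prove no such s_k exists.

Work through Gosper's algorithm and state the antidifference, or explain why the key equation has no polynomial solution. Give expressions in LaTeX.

Ratio r(k) = (k + 2)/(k + 3).
Normal form (A,B,C) = (k + 2, k + 3, 1).
f must satisfy (k + 2)·f(k+1) − (k + 2)·f(k) = 1.
d = 0 from the (1,1,0) case.
f = c0 ⇒ A·f(k+1) − B(k−1)·f(k) − C = -1. The system {-1 = 0} is inconsistent; no antidifference.

none — t_k is not Gosper-summable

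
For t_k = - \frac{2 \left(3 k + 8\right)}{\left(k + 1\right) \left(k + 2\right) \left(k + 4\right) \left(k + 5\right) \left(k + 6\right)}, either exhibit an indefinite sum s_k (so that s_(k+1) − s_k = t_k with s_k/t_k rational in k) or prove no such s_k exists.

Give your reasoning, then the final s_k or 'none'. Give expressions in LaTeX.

s_k = \frac{k \left(- k^{2} - 10 k - 29\right)}{10 \left(k^{3} + 10 k^{2} + 29 k + 20\right)}

Step 1: r(k) = (k + 1)*(k + 4)*(3*k + 11)/((k + 3)*(k + 7)*(3*k + 8)).
Normal form (A,B,C) = (k + 1, k + 7, k**2 + 17*k/3 + 8).
f must satisfy (k + 1)·f(k+1) − (k + 6)·f(k) = k**2 + 17*k/3 + 8.
Degrees (1,1,2) ⇒ d ≤ 5.
Solve for f: f(k) = k*(k + 2)*(k + 3)*(k**2 + 10*k + 29)/60 (degree 5 ≤ 5).
Then R = B(k−1)f/C = k*(k + 2)*(k + 6)*(k**2 + 10*k + 29)/(20*(3*k + 8)), so s_k = R(k)·t_k = k*(-k**2 - 10*k - 29)/(10*(k**3 + 10*k**2 + 29*k + 20)).
Verify: 2*(-3*k - 8)/(k**5 + 18*k**4 + 121*k**3 + 372*k**2 + 508*k + 240) matches t_k.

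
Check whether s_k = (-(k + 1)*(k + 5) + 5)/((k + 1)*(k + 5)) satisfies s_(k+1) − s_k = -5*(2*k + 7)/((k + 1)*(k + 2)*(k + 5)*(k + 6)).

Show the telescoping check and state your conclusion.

valid (s_(k+1) − s_k reduces to t_k)

s_(k+1) = (-(k + 2)*(k + 6) + 5)/((k + 2)*(k + 6))
s_(k+1) − s_k = 5*(-2*k - 7)/(k**4 + 14*k**3 + 65*k**2 + 112*k + 60)
(s_(k+1) − s_k) − t_k = 0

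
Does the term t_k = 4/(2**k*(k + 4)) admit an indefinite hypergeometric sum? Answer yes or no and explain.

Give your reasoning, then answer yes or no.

The ratio is (k + 4)/(2*(k + 5)).
Gosper form: A/B · C(k+1)/C(k) with A=k/2 + 2, B=k + 5, C=1.
f must satisfy (k/2 + 2)·f(k+1) − (k + 4)·f(k) = 1.
Bound: deg f ≤ -1.
deg f ≤ -1 is impossible — no certificate.

No — t_k has no hypergeometric antidifference.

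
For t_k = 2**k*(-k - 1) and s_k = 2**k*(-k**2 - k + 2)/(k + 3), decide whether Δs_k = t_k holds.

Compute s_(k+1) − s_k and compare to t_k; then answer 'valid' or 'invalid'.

Invalid: residual 2**k*(k**2 + 3*k + 4)/(k**2 + 7*k + 12) ≠ 0.

s_(k+1) = 2**(k + 1)*k*(-k - 3)/(k + 4)
s_(k+1) − s_k = 2**k*(-k**3 - 7*k**2 - 16*k - 8)/(k**2 + 7*k + 12)
(s_(k+1) − s_k) − t_k = 2**k*(k**2 + 3*k + 4)/(k**2 + 7*k + 12)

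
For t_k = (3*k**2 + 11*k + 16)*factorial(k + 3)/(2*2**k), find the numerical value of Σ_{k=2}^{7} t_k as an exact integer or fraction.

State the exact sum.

Σ = 4053810

r(k) = (k + 4)*(11*k + 3*(k + 1)**2 + 27)/(2*(3*k**2 + 11*k + 16)) after simplifying.
Normal form (A,B,C) = (k/2 + 2, 1, k**2 + 11*k/3 + 16/3).
Need (k/2 + 2)·f(k+1) − (1)·f(k) = k**2 + 11*k/3 + 16/3.
Degrees (1,0,2) ⇒ d ≤ 1.
Match coefficients ⇒ f(k) = 2*(3*k + 2)/3.
So s_k = (B(k−1)f/C)·t_k = (2*(3*k + 2)/(3*k**2 + 11*k + 16))·t_k = (3*k + 2)*factorial(k + 3)/2**k.
Verify: (3*k**2 + 11*k + 16)*factorial(k + 3)/(2*2**k) matches t_k.
Sum = s_(8) − s_(2); s_(8) = 4054050, s_(2) = 240 ⇒ 4053810.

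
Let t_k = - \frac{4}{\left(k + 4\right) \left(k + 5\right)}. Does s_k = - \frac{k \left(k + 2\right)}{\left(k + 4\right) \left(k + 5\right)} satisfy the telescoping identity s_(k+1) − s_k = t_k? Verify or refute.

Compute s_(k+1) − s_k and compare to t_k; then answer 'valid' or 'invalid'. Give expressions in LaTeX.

Invalid: residual \frac{3 \left(4 - k\right)}{k^{3} + 15 k^{2} + 74 k + 120} ≠ 0.

s_(k+1) = -(k + 1)*(k + 3)/((k + 5)*(k + 6))
s_(k+1) − s_k = (-7*k - 12)/(k**3 + 15*k**2 + 74*k + 120)
(s_(k+1) − s_k) − t_k = 3*(4 - k)/(k**3 + 15*k**2 + 74*k + 120)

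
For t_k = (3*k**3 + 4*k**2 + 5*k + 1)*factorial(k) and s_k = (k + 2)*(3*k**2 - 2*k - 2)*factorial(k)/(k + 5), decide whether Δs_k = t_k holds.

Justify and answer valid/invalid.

Invalid: residual -3*(3*k**4 + 19*k**3 + 22*k**2 + 28*k + 7)*factorial(k)/((k + 5)*(k + 6)) ≠ 0.

s_(k+1) = (k + 3)*(3*k**2 + 4*k - 1)*factorial(k + 1)/(k + 6)
s_(k+1) − s_k = (3*k**5 + 28*k**4 + 82*k**3 + 110*k**2 + 77*k + 9)*factorial(k)/((k + 5)*(k + 6))
(s_(k+1) − s_k) − t_k = -3*(3*k**4 + 19*k**3 + 22*k**2 + 28*k + 7)*factorial(k)/((k + 5)*(k + 6))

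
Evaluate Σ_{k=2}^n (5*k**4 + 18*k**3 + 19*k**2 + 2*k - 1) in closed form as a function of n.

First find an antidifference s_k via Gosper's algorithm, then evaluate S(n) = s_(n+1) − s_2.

Compute t_(k+1)/t_k: get (5*k**4 + 38*k**3 + 103*k**2 + 114*k + 43)/(5*k**4 + 18*k**3 + 19*k**2 + 2*k - 1).
A = 1, B = 1, C = k**4 + 18*k**3/5 + 19*k**2/5 + 2*k/5 - 1/5.
f must satisfy (1)·f(k+1) − (1)·f(k) = k**4 + 18*k**3/5 + 19*k**2/5 + 2*k/5 - 1/5.
deg f ≤ 5 (via 0,0,4).
Solving with deg f ≤ 5: f(k) = k*(k**4 + 2*k**3 - k**2 - 4*k + 1)/5.
Get s_k = R·t_k = k*(k**4 + 2*k**3 - k**2 - 4*k + 1) with R(k) = B(k−1)f(k)/C(k) = k*(k**4 + 2*k**3 - k**2 - 4*k + 1)/(5*k**4 + 18*k**3 + 19*k**2 + 2*k - 1).
Verify: 5*k**4 + 18*k**3 + 19*k**2 + 2*k - 1 matches t_k.
s_(n+1) = n**5 + 7*n**4 + 17*n**3 + 15*n**2 + 3*n - 1 and s_(2) = 42, so S(n) = n**5 + 7*n**4 + 17*n**3 + 15*n**2 + 3*n - 43.

S(n) = n**5 + 7*n**4 + 17*n**3 + 15*n**2 + 3*n - 43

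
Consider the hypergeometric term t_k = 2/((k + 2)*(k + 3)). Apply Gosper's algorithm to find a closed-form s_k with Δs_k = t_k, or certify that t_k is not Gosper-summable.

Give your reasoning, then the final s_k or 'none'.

s_k = k/(k + 2)

The ratio is (k + 2)/(k + 4).
Normal form (A,B,C) = (k + 2, k + 4, 1).
Solve (k + 2)·f(k+1) − (k + 3)·f(k) = 1.
Bound: deg f ≤ 1.
Solving with deg f ≤ 1: f(k) = k/2.
Get s_k = R·t_k = k/(k + 2) with R(k) = B(k−1)f(k)/C(k) = k*(k + 3)/2.
Verify: 2/(k**2 + 5*k + 6) matches t_k.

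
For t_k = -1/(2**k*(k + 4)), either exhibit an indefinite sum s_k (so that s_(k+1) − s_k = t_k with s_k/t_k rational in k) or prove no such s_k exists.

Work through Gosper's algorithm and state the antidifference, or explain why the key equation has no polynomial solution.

no hypergeometric antidifference exists

Ratio r(k) = (k + 4)/(2*(k + 5)).
Take A(k)=k/2 + 2, B(k)=k + 5, C(k)=1.
f must satisfy (k/2 + 2)·f(k+1) − (k + 4)·f(k) = 1.
From deg A=1, deg B=1, deg C=0: d=-1.
Bound -1 < 0, so the key equation has no polynomial solution.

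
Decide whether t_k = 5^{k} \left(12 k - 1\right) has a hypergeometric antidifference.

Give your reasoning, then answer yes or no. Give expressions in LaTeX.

Step 1: r(k) = 5*(12*k + 11)/(12*k - 1).
Factor: A=5; B=1; C=k - 1/12.
Need (5)·f(k+1) − (1)·f(k) = k - 1/12.
Bound: deg f ≤ 1.
Match coefficients ⇒ f(k) = (3*k - 4)/12.
So s_k = (B(k−1)f/C)·t_k = ((3*k - 4)/(12*k - 1))·t_k = 5**k*(3*k - 4).
s_(k+1) − s_k = 5**k*(12*k - 1) = t_k.

Yes. s_k = 5^{k} \left(3 k - 4\right).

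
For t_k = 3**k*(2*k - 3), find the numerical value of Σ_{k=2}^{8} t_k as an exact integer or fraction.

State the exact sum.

Σ = 118107

Step 1: r(k) = 3*(2*k - 1)/(2*k - 3).
Take A(k)=3, B(k)=1, C(k)=k - 3/2.
Need (3)·f(k+1) − (1)·f(k) = k - 3/2.
Degrees (0,0,1) ⇒ d ≤ 1.
Match coefficients ⇒ f(k) = (k - 3)/2.
Certificate R = B(k−1)f/C = (k - 3)/(2*k - 3) gives s_k = 3**k*(k - 3).
Check: Δs_k = 3**k*(2*k - 3). ✓
Telescoping: Σ = s_(9) − s_(2) = 118098 − (-9) = 118107.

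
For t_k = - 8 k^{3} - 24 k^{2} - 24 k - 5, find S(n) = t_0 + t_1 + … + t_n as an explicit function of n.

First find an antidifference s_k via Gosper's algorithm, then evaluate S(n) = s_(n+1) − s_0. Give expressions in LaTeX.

Step 1: r(k) = (8*k**3 + 48*k**2 + 96*k + 61)/(8*k**3 + 24*k**2 + 24*k + 5).
Normal form (A,B,C) = (1, 1, k**3 + 3*k**2 + 3*k + 5/8).
Solve (1)·f(k+1) − (1)·f(k) = k**3 + 3*k**2 + 3*k + 5/8.
From deg A=0, deg B=0, deg C=3: d=4.
Solving with deg f ≤ 4: f(k) = k*(2*k**3 + 4*k**2 + 2*k - 3)/8.
Get s_k = R·t_k = k*(-2*k**3 - 4*k**2 - 2*k + 3) with R(k) = B(k−1)f(k)/C(k) = k*(2*k**3 + 4*k**2 + 2*k - 3)/(8*k**3 + 24*k**2 + 24*k + 5).
Δs = -8*k**3 - 24*k**2 - 24*k - 5, as required.
Evaluate: s_(n+1) = -2*n**4 - 12*n**3 - 26*n**2 - 21*n - 5; subtract s_(0) = 0 ⇒ S(n) = -2*n**4 - 12*n**3 - 26*n**2 - 21*n - 5.

S(n) = - 2 n^{4} - 12 n^{3} - 26 n^{2} - 21 n - 5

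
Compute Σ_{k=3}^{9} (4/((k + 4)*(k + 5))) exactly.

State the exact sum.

r(k) = (k + 4)/(k + 6) after simplifying.
Gosper form: A/B · C(k+1)/C(k) with A=k + 4, B=k + 6, C=1.
Solve (k + 4)·f(k+1) − (k + 5)·f(k) = 1.
deg f ≤ 1 (via 1,1,0).
Match coefficients ⇒ f(k) = k/4.
Then R = B(k−1)f/C = k*(k + 5)/4, so s_k = R(k)·t_k = k/(k + 4).
Check: Δs_k = 4/(k**2 + 9*k + 20). ✓
Telescoping: Σ = s_(10) − s_(3) = 5/7 − (3/7) = 2/7.

Σ = 2/7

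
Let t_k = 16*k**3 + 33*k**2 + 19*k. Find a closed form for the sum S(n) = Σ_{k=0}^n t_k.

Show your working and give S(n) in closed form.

Ratio r(k) = (16*k**3 + 81*k**2 + 133*k + 68)/(k*(16*k**2 + 33*k + 19)).
Normal form (A,B,C) = (1, 1, k**3 + 33*k**2/16 + 19*k/16).
Set up (1)·f(k+1) − (1)·f(k) − (k**3 + 33*k**2/16 + 19*k/16) = 0.
Degrees (0,0,3) ⇒ d ≤ 4.
Coefficient equations give f(k) = k*(k - 1)*(4*k**2 + 7*k + 4)/16.
Then R = B(k−1)f/C = (k - 1)*(4*k**2 + 7*k + 4)/(16*k**2 + 33*k + 19), so s_k = R(k)·t_k = k*(4*k**3 + 3*k**2 - 3*k - 4).
Δs = k*(16*k**2 + 33*k + 19), as required.
s_(n+1) = n*(4*n**3 + 19*n**2 + 30*n + 15) and s_(0) = 0, so S(n) = n*(4*n**3 + 19*n**2 + 30*n + 15).

S(n) = n*(4*n**3 + 19*n**2 + 30*n + 15)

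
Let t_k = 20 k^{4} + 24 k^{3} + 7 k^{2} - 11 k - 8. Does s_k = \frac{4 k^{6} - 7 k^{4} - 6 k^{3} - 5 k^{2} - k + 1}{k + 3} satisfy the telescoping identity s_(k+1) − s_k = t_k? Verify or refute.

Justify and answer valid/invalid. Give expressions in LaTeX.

s_(k+1) = (-k + 4*(k + 1)**6 - 7*(k + 1)**4 - 6*(k + 1)**3 - 5*(k + 1)**2)/(k + 4)
s_(k+1) − s_k = (20*k**6 + 132*k**5 + 239*k**4 + 162*k**3 - 27*k**2 - 110*k - 46)/(k**2 + 7*k + 12)
(s_(k+1) − s_k) − t_k = 2*(-16*k**5 - 88*k**4 - 82*k**3 - 13*k**2 + 39*k + 25)/(k**2 + 7*k + 12)

Invalid: residual \frac{2 \left(- 16 k^{5} - 88 k^{4} - 82 k^{3} - 13 k^{2} + 39 k + 25\right)}{k^{2} + 7 k + 12} ≠ 0.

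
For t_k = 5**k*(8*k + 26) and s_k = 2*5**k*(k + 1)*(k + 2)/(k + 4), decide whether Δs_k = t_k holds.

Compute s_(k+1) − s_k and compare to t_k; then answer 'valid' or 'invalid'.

Invalid: residual 5**k*(-24*k**2 - 168*k - 300)/(k**2 + 9*k + 20) ≠ 0.

s_(k+1) = 10*5**k*(k + 2)*(k + 3)/(k + 5)
s_(k+1) − s_k = 5**k*(8*k**3 + 74*k**2 + 226*k + 220)/(k**2 + 9*k + 20)
(s_(k+1) − s_k) − t_k = 5**k*(-24*k**2 - 168*k - 300)/(k**2 + 9*k + 20)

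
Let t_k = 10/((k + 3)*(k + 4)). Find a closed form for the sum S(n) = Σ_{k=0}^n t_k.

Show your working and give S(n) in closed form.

S(n) = 10*(n + 1)/(3*(n + 4))

Ratio r(k) = (k + 3)/(k + 5).
A = k + 3, B = k + 5, C = 1.
Key eq: (k + 3)·f(k+1) = (k + 4)·f(k) + (1).
deg f ≤ 1 (via 1,1,0).
Solving with deg f ≤ 1: f(k) = k/3.
Certificate R = B(k−1)f/C = k*(k + 4)/3 gives s_k = 10*k/(3*(k + 3)).
Check: Δs_k = 10/(k**2 + 7*k + 12). ✓
s_(n+1) = 10*(n + 1)/(3*(n + 4)) and s_(0) = 0, so S(n) = 10*(n + 1)/(3*(n + 4)).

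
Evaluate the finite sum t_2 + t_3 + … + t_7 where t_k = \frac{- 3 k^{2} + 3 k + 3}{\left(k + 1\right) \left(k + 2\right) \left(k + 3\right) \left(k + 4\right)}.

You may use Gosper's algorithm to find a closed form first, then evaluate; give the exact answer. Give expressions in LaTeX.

Σ = -193/1980

r(k) = (k + 1)*(k - (k + 1)**2 + 2)/((k + 5)*(-k**2 + k + 1)) after simplifying.
A = k + 1, B = k + 5, C = k**2 - k - 1.
f must satisfy (k + 1)·f(k+1) − (k + 4)·f(k) = k**2 - k - 1.
deg f ≤ 3 (via 1,1,2).
Coefficient equations give f(k) = k*(k**2 - 12*k - 7)/18.
R(k) = B(k−1)·f(k)/C(k) = k*(k + 4)*(k**2 - 12*k - 7)/(18*(k**2 - k - 1)); s_k = R·t_k = k*(-k**2 + 12*k + 7)/(6*(k + 1)*(k + 2)*(k + 3)).
Check: Δs_k = 3*(-k**2 + k + 1)/(k**4 + 10*k**3 + 35*k**2 + 50*k + 24). ✓
Sum = s_(8) − s_(2); s_(8) = 26/495, s_(2) = 3/20 ⇒ -193/1980.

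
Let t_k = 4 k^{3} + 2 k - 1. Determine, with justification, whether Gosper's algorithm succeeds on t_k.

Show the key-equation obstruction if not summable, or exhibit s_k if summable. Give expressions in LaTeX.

Yes. s_k = k \left(k^{3} - 2 k^{2} + 2 k - 2\right).

Compute t_(k+1)/t_k: get (2*k + 4*(k + 1)**3 + 1)/(4*k**3 + 2*k - 1).
Factor: A=1; B=1; C=k**3 + k/2 - 1/4.
Need (1)·f(k+1) − (1)·f(k) = k**3 + k/2 - 1/4.
d = 4 from the (0,0,3) case.
Coefficient equations give f(k) = k*(k**3 - 2*k**2 + 2*k - 2)/4.
Get s_k = R·t_k = k*(k**3 - 2*k**2 + 2*k - 2) with R(k) = B(k−1)f(k)/C(k) = k*(k**3 - 2*k**2 + 2*k - 2)/(4*k**3 + 2*k - 1).
Verify: 4*k**3 + 2*k - 1 matches t_k.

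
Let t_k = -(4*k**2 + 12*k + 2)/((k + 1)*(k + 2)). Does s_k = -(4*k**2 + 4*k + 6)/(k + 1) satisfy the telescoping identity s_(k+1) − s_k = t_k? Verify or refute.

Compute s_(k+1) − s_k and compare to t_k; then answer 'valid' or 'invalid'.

Valid — Δs_k = t_k.

s_(k+1) = 2*(-2*k**2 - 6*k - 7)/(k + 2)
s_(k+1) − s_k = 2*(-2*k**2 - 6*k - 1)/(k**2 + 3*k + 2)
(s_(k+1) − s_k) − t_k = 0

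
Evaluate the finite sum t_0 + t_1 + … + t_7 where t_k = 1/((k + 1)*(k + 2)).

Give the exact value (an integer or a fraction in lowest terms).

Step 1: r(k) = (k + 1)/(k + 3).
A = k + 1, B = k + 3, C = 1.
f must satisfy (k + 1)·f(k+1) − (k + 2)·f(k) = 1.
From deg A=1, deg B=1, deg C=0: d=1.
A polynomial solution: f(k) = k.
So s_k = (B(k−1)f/C)·t_k = (k*(k + 2))·t_k = k/(k + 1).
Δs = 1/(k**2 + 3*k + 2), as required.
Telescoping: Σ = s_(8) − s_(0) = 8/9 − (0) = 8/9.

Σ = 8/9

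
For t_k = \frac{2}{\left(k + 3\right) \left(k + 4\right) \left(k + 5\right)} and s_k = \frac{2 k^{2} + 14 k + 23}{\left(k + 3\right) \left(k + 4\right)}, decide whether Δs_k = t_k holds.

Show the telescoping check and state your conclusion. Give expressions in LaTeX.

Valid: the claim telescopes to t_k.

s_(k+1) = (14*k + 2*(k + 1)**2 + 37)/((k + 4)*(k + 5))
s_(k+1) − s_k = 2/(k**3 + 12*k**2 + 47*k + 60)
(s_(k+1) − s_k) − t_k = 0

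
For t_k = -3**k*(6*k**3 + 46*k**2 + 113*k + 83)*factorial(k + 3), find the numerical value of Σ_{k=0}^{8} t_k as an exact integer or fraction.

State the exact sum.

Step 1: r(k) = 3*(6*k**4 + 88*k**3 + 479*k**2 + 1140*k + 992)/(6*k**3 + 46*k**2 + 113*k + 83).
So A=3*k + 12 and B=1, with C=k**3 + 23*k**2/3 + 113*k/6 + 83/6.
Key eq: (3*k + 12)·f(k+1) = (1)·f(k) + (k**3 + 23*k**2/3 + 113*k/6 + 83/6).
deg f ≤ 2 (via 1,0,3).
Coefficient equations give f(k) = (2*k**2 + 4*k + 1)/6.
So s_k = (B(k−1)f/C)·t_k = ((2*k**2 + 4*k + 1)/(6*k**3 + 46*k**2 + 113*k + 83))·t_k = -3**k*(2*k**2 + 4*k + 1)*factorial(k + 3).
Δs = -3**k*(6*k**3 + 46*k**2 + 113*k + 83)*factorial(k + 3), as required.
Evaluate s at k=9 and k=0: -1876209510067200 and -6; difference -1876209510067194.

Σ = -1876209510067194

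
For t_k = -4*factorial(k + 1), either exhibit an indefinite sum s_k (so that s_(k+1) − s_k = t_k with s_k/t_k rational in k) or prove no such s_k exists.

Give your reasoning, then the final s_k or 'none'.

not Gosper-summable; s_k does not exist

The ratio is k + 2.
Factor: A=k + 2; B=1; C=1.
Set up (k + 2)·f(k+1) − (1)·f(k) − (1) = 0.
deg f ≤ -1 (via 1,0,0).
deg f ≤ -1 is impossible — no certificate.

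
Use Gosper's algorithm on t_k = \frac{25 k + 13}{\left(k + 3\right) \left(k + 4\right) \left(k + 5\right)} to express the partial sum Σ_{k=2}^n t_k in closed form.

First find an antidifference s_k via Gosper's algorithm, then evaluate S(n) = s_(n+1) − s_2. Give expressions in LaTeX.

t_(k+1)/t_k = (k + 3)*(25*k + 38)/((k + 6)*(25*k + 13)).
Gosper form: A/B · C(k+1)/C(k) with A=k + 3, B=k + 6, C=k + 13/25.
Solve (k + 3)·f(k+1) − (k + 5)·f(k) = k + 13/25.
deg f ≤ 2 (via 1,1,1).
Solve for f: f(k) = k*(11*k + 2)/75 (degree 2 ≤ 2).
Get s_k = R·t_k = k*(11*k + 2)/(3*(k + 3)*(k + 4)) with R(k) = B(k−1)f(k)/C(k) = k*(k + 5)*(11*k + 2)/(3*(25*k + 13)).
s_(k+1) − s_k = (25*k + 13)/(k**3 + 12*k**2 + 47*k + 60) = t_k.
Telescope: S(n) = s_(n+1) − s_(2) = (11*n**2 + 24*n + 13)/(3*(n**2 + 9*n + 20)) − (8/15) = (47*n**2 + 48*n - 95)/(15*(n**2 + 9*n + 20)).

S(n) = \frac{47 n^{2} + 48 n - 95}{15 \left(n^{2} + 9 n + 20\right)}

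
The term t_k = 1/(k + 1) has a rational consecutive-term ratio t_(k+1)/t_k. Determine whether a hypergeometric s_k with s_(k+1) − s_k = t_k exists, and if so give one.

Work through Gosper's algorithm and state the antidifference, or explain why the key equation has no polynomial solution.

no hypergeometric antidifference exists

The ratio is (k + 1)/(k + 2).
Normal form (A,B,C) = (k + 1, k + 2, 1).
f must satisfy (k + 1)·f(k+1) − (k + 1)·f(k) = 1.
deg f ≤ 0 (via 1,1,0).
Put f(k) = c0: A·f(k+1) − B(k−1)·f(k) − C = -1; need -1 = 0 — inconsistent ⇒ no f, not summable.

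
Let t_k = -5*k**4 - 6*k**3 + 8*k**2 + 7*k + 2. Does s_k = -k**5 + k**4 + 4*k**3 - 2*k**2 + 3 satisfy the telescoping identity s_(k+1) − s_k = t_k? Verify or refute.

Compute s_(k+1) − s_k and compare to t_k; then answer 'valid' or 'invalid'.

s_(k+1) = -k**5 - 4*k**4 - 2*k**3 + 6*k**2 + 7*k + 5
s_(k+1) − s_k = -5*k**4 - 6*k**3 + 8*k**2 + 7*k + 2
(s_(k+1) − s_k) − t_k = 0

valid (s_(k+1) − s_k reduces to t_k)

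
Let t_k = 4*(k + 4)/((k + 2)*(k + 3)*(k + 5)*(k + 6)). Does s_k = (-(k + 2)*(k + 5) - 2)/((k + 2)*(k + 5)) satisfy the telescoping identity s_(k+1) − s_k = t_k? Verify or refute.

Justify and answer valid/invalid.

s_(k+1) = (-(k + 3)*(k + 6) - 2)/((k + 3)*(k + 6))
s_(k+1) − s_k = 4*(k + 4)/(k**4 + 16*k**3 + 91*k**2 + 216*k + 180)
(s_(k+1) − s_k) − t_k = 0

Valid — Δs_k = t_k.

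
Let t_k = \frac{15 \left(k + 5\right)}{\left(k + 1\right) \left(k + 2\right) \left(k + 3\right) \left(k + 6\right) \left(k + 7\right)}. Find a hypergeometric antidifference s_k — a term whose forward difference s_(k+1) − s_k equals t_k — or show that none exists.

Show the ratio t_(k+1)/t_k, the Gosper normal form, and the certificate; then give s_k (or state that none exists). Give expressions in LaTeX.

t_(k+1)/t_k = (k + 1)*(k + 6)**2/((k + 4)*(k + 5)*(k + 8)).
Factor: A=k + 1; B=k + 8; C=k**3 + 14*k**2 + 65*k + 100.
Set up (k + 1)·f(k+1) − (k + 7)·f(k) − (k**3 + 14*k**2 + 65*k + 100) = 0.
From deg A=1, deg B=1, deg C=3: d=6.
Solving with deg f ≤ 6: f(k) = k*(k + 3)*(k + 4)**2*(k + 5)**2/36.
R(k) = B(k−1)·f(k)/C(k) = k*(k + 3)*(k + 4)*(k + 7)/36; s_k = R·t_k = 5*k*(k**2 + 9*k + 20)/(12*(k**3 + 9*k**2 + 20*k + 12)).
Δs = 15*(k + 5)/(k**5 + 19*k**4 + 131*k**3 + 401*k**2 + 540*k + 252), as required.

s_k = \frac{5 k \left(k^{2} + 9 k + 20\right)}{12 \left(k^{3} + 9 k^{2} + 20 k + 12\right)}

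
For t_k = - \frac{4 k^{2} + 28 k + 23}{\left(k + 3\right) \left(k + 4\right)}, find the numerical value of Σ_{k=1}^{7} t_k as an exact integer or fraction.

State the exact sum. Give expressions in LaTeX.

Σ = -1057/44

Ratio r(k) = (k + 3)*(28*k + 4*(k + 1)**2 + 51)/((k + 5)*(4*k**2 + 28*k + 23)).
Gosper form: A/B · C(k+1)/C(k) with A=k + 3, B=k + 5, C=k**2 + 7*k + 23/4.
Need (k + 3)·f(k+1) − (k + 4)·f(k) = k**2 + 7*k + 23/4.
Degrees (1,1,2) ⇒ d ≤ 2.
Match coefficients ⇒ f(k) = k*(12*k + 11)/12.
R(k) = B(k−1)·f(k)/C(k) = k*(k + 4)*(12*k + 11)/(3*(4*k**2 + 28*k + 23)); s_k = R·t_k = k*(-12*k - 11)/(3*(k + 3)).
Δs = (-4*k**2 - 28*k - 23)/(k**2 + 7*k + 12), as required.
Telescoping: Σ = s_(8) − s_(1) = -856/33 − (-23/12) = -1057/44.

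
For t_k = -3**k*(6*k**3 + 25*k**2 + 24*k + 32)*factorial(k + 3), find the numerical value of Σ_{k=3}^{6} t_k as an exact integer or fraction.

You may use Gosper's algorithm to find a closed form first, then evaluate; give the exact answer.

t_(k+1)/t_k = 3*(6*k**4 + 67*k**3 + 264*k**2 + 455*k + 348)/(6*k**3 + 25*k**2 + 24*k + 32).
A = 3*k + 12, B = 1, C = k**3 + 25*k**2/6 + 4*k + 16/3.
Need (3*k + 12)·f(k+1) − (1)·f(k) = k**3 + 25*k**2/6 + 4*k + 16/3.
Degrees (1,0,3) ⇒ d ≤ 2.
Solve for f: f(k) = (2*k**2 - 3*k + 4)/6 (degree 2 ≤ 2).
R(k) = B(k−1)·f(k)/C(k) = (2*k**2 - 3*k + 4)/(6*k**3 + 25*k**2 + 24*k + 32); s_k = R·t_k = -3**k*(2*k**2 - 3*k + 4)*factorial(k + 3).
Check: Δs_k = -3**k*(6*k**3 + 25*k**2 + 24*k + 32)*factorial(k + 3). ✓
Telescoping: Σ = s_(7) − s_(3) = -642831033600 − (-252720) = -642830780880.

Σ = -642830780880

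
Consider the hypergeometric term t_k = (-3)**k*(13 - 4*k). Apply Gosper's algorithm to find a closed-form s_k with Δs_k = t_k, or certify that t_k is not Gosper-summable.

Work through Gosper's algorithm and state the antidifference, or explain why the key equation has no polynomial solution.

s_k = (-3)**k*(k - 4)

Step 1: r(k) = 3*(9 - 4*k)/(4*k - 13).
Take A(k)=-3, B(k)=1, C(k)=k - 13/4.
Set up (-3)·f(k+1) − (1)·f(k) − (k - 13/4) = 0.
deg f ≤ 1 (via 0,0,1).
Coefficient equations give f(k) = -(k - 4)/4.
Get s_k = R·t_k = (-3)**k*(k - 4) with R(k) = B(k−1)f(k)/C(k) = -(k - 4)/(4*k - 13).
Check: Δs_k = (-3)**k*(13 - 4*k). ✓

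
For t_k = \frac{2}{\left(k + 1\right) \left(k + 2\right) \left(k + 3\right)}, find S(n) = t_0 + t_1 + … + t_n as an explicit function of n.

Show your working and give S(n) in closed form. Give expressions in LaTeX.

The ratio is (k + 1)/(k + 4).
So A=k + 1 and B=k + 4, with C=1.
f must satisfy (k + 1)·f(k+1) − (k + 3)·f(k) = 1.
d = 2 from the (1,1,0) case.
A polynomial solution: f(k) = k*(k + 3)/4.
Then R = B(k−1)f/C = k*(k + 3)**2/4, so s_k = R(k)·t_k = k*(k + 3)/(2*(k + 1)*(k + 2)).
s_(k+1) − s_k = 2/(k**3 + 6*k**2 + 11*k + 6) = t_k.
Telescope: S(n) = s_(n+1) − s_(0) = (n**2 + 5*n + 4)/(2*(n**2 + 5*n + 6)) − (0) = (n**2 + 5*n + 4)/(2*(n**2 + 5*n + 6)).

S(n) = \frac{n^{2} + 5 n + 4}{2 \left(n^{2} + 5 n + 6\right)}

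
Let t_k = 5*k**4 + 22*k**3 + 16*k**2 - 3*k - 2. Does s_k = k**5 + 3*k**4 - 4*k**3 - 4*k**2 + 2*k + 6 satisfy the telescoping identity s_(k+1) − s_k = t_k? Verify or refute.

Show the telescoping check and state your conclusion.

s_(k+1) = k**5 + 8*k**4 + 18*k**3 + 12*k**2 - k + 4
s_(k+1) − s_k = 5*k**4 + 22*k**3 + 16*k**2 - 3*k - 2
(s_(k+1) − s_k) − t_k = 0

valid (s_(k+1) − s_k reduces to t_k)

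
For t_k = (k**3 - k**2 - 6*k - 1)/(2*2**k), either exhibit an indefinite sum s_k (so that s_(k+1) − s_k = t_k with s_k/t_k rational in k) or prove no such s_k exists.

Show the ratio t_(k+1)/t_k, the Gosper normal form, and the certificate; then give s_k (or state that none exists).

t_(k+1)/t_k = (k**3 + 2*k**2 - 5*k - 7)/(2*(k**3 - k**2 - 6*k - 1)).
A = 1/2, B = 1, C = k**3 - k**2 - 6*k - 1.
Solve (1/2)·f(k+1) − (1)·f(k) = k**3 - k**2 - 6*k - 1.
deg f ≤ 3 (via 0,0,3).
A polynomial solution: f(k) = -2*(k**3 + 2*k**2 + k + 3).
Certificate R = B(k−1)f/C = -2*(k**3 + 2*k**2 + k + 3)/(k**3 - k**2 - 6*k - 1) gives s_k = (-k**3 - 2*k**2 - k - 3)/2**k.
Verify: (k**3 - k**2 - 6*k - 1)/(2*2**k) matches t_k.

s_k = (-k**3 - 2*k**2 - k - 3)/2**k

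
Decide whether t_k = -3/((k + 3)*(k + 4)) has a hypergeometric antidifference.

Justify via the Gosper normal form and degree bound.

Yes. s_k = -k/(k + 3).

t_(k+1)/t_k = (k + 3)/(k + 5).
Gosper form: A/B · C(k+1)/C(k) with A=k + 3, B=k + 5, C=1.
f must satisfy (k + 3)·f(k+1) − (k + 4)·f(k) = 1.
Bound: deg f ≤ 1.
Coefficient equations give f(k) = k/3.
Get s_k = R·t_k = -k/(k + 3) with R(k) = B(k−1)f(k)/C(k) = k*(k + 4)/3.
Verify: -3/(k**2 + 7*k + 12) matches t_k.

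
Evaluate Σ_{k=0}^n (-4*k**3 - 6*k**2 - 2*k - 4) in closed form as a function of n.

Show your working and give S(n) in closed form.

Step 1: r(k) = (2*k**3 + 9*k**2 + 13*k + 8)/(2*k**3 + 3*k**2 + k + 2).
So A=1 and B=1, with C=k**3 + 3*k**2/2 + k/2 + 1.
Solve (1)·f(k+1) − (1)·f(k) = k**3 + 3*k**2/2 + k/2 + 1.
From deg A=0, deg B=0, deg C=3: d=4.
Match coefficients ⇒ f(k) = k*(k**3 - k + 4)/4.
Certificate R = B(k−1)f/C = k*(k**3 - k + 4)/(2*(2*k**3 + 3*k**2 + k + 2)) gives s_k = k*(-k**3 + k - 4).
s_(k+1) − s_k = -4*k**3 - 6*k**2 - 2*k - 4 = t_k.
Telescope: S(n) = s_(n+1) − s_(0) = -n**4 - 4*n**3 - 5*n**2 - 6*n - 4 − (0) = -n**4 - 4*n**3 - 5*n**2 - 6*n - 4.

S(n) = -n**4 - 4*n**3 - 5*n**2 - 6*n - 4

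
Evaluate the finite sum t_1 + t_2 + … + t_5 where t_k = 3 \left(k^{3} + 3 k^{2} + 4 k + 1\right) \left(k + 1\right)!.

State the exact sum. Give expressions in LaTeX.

Ratio r(k) = (k**4 + 8*k**3 + 25*k**2 + 35*k + 18)/(k**3 + 3*k**2 + 4*k + 1).
Factor: A=k + 2; B=1; C=k**3 + 3*k**2 + 4*k + 1.
Set up (k + 2)·f(k+1) − (1)·f(k) − (k**3 + 3*k**2 + 4*k + 1) = 0.
deg f ≤ 2 (via 1,0,3).
Solving with deg f ≤ 2: f(k) = (k - 1)*(k + 1).
Get s_k = R·t_k = 3*(k - 1)*(k + 1)*factorial(k + 1) with R(k) = B(k−1)f(k)/C(k) = (k - 1)*(k + 1)/(k**3 + 3*k**2 + 4*k + 1).
Δs = 3*(k**3 + 3*k**2 + 4*k + 1)*factorial(k + 1), as required.
Telescoping: Σ = s_(6) − s_(1) = 529200 − (0) = 529200.

Σ = 529200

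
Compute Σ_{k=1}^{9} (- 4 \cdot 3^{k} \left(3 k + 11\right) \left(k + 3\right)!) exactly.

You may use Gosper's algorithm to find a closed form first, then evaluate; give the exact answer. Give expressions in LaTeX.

Step 1: r(k) = 3*(k + 4)*(3*k + 14)/(3*k + 11).
Normal form (A,B,C) = (3*k + 12, 1, k + 11/3).
Key eq: (3*k + 12)·f(k+1) = (1)·f(k) + (k + 11/3).
Bound: deg f ≤ 0.
Solve for f: f(k) = 1/3 (degree 0 ≤ 0).
Get s_k = R·t_k = -4*3**k*factorial(k + 3) with R(k) = B(k−1)f(k)/C(k) = 1/(3*k + 11).
Δs = -4*3**k*(3*k + 11)*factorial(k + 3), as required.
Telescoping: Σ = s_(10) − s_(1) = -1470797404876800 − (-288) = -1470797404876512.

Σ = -1470797404876512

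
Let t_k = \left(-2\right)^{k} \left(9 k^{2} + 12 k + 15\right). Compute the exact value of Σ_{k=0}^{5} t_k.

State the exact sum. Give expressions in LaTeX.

Σ = -7101

t_(k+1)/t_k = 2*(-3*k**2 - 10*k - 12)/(3*k**2 + 4*k + 5).
Normal form (A,B,C) = (-2, 1, k**2 + 4*k/3 + 5/3).
Solve (-2)·f(k+1) − (1)·f(k) = k**2 + 4*k/3 + 5/3.
Degrees (0,0,2) ⇒ d ≤ 2.
Match coefficients ⇒ f(k) = -(k**2 + 1)/3.
Get s_k = R·t_k = -3*(-2)**k*(k**2 + 1) with R(k) = B(k−1)f(k)/C(k) = -(k**2 + 1)/(3*k**2 + 4*k + 5).
Check: Δs_k = (-2)**k*(9*k**2 + 12*k + 15). ✓
Telescoping: Σ = s_(6) − s_(0) = -7104 − (-3) = -7101.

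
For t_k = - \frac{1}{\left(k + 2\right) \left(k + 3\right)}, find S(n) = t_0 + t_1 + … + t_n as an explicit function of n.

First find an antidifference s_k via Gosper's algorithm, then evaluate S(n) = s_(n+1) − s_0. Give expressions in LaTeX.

Ratio r(k) = (k + 2)/(k + 4).
So A=k + 2 and B=k + 4, with C=1.
Set up (k + 2)·f(k+1) − (k + 3)·f(k) − (1) = 0.
deg f ≤ 1 (via 1,1,0).
Match coefficients ⇒ f(k) = k/2.
R(k) = B(k−1)·f(k)/C(k) = k*(k + 3)/2; s_k = R·t_k = -k/(2*k + 4).
Δs = -1/(k**2 + 5*k + 6), as required.
Σ_(k=0)^n t_k = s_(n+1) − s_(0) = ((-n - 1)/(2*(n + 3))) − (0), i.e. (-n - 1)/(2*(n + 3)).

S(n) = \frac{- n - 1}{2 \left(n + 3\right)}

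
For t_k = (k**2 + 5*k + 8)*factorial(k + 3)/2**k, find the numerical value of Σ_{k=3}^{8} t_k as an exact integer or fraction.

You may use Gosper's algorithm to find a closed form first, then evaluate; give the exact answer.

Compute t_(k+1)/t_k: get (k + 4)*(5*k + (k + 1)**2 + 13)/(2*(k**2 + 5*k + 8)).
So A=k/2 + 2 and B=1, with C=k**2 + 5*k + 8.
f must satisfy (k/2 + 2)·f(k+1) − (1)·f(k) = k**2 + 5*k + 8.
From deg A=1, deg B=0, deg C=2: d=1.
Solving with deg f ≤ 1: f(k) = 2*(k + 2).
R(k) = B(k−1)·f(k)/C(k) = 2*(k + 2)/(k**2 + 5*k + 8); s_k = R·t_k = 2**(1 - k)*(k + 2)*factorial(k + 3).
s_(k+1) − s_k = (k**2 + 5*k + 8)*factorial(k + 3)/2**k = t_k.
Sum = s_(9) − s_(3); s_(9) = 20582100, s_(3) = 900 ⇒ 20581200.

Σ = 20581200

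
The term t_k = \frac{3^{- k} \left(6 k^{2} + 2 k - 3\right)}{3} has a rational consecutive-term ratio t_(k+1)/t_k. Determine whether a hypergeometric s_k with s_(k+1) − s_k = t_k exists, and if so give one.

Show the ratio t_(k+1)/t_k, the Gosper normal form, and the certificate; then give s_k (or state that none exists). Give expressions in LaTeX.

s_k = 3^{- k} \left(- 3 k^{2} - 4 k - 2\right)

r(k) = (6*k**2 + 14*k + 5)/(3*(6*k**2 + 2*k - 3)) after simplifying.
Gosper form: A/B · C(k+1)/C(k) with A=1/3, B=1, C=k**2 + k/3 - 1/2.
Solve (1/3)·f(k+1) − (1)·f(k) = k**2 + k/3 - 1/2.
d = 2 from the (0,0,2) case.
Match coefficients ⇒ f(k) = -(3*k**2 + 4*k + 2)/2.
So s_k = (B(k−1)f/C)·t_k = (-3*(3*k**2 + 4*k + 2)/(6*k**2 + 2*k - 3))·t_k = (-3*k**2 - 4*k - 2)/3**k.
Verify: (6*k**2 + 2*k - 3)/(3*3**k) matches t_k.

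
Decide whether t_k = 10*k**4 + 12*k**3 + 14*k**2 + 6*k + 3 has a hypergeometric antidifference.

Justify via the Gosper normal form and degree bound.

Yes. s_k = k*(2*k**4 - 2*k**3 + 2*k**2 - k + 2).

Ratio r(k) = (10*k**4 + 52*k**3 + 110*k**2 + 110*k + 45)/(10*k**4 + 12*k**3 + 14*k**2 + 6*k + 3).
Factor: A=1; B=1; C=k**4 + 6*k**3/5 + 7*k**2/5 + 3*k/5 + 3/10.
f must satisfy (1)·f(k+1) − (1)·f(k) = k**4 + 6*k**3/5 + 7*k**2/5 + 3*k/5 + 3/10.
d = 5 from the (0,0,4) case.
Solving with deg f ≤ 5: f(k) = k*(2*k**4 - 2*k**3 + 2*k**2 - k + 2)/10.
R(k) = B(k−1)·f(k)/C(k) = k*(2*k**4 - 2*k**3 + 2*k**2 - k + 2)/(10*k**4 + 12*k**3 + 14*k**2 + 6*k + 3); s_k = R·t_k = k*(2*k**4 - 2*k**3 + 2*k**2 - k + 2).
Verify: 10*k**4 + 12*k**3 + 14*k**2 + 6*k + 3 matches t_k.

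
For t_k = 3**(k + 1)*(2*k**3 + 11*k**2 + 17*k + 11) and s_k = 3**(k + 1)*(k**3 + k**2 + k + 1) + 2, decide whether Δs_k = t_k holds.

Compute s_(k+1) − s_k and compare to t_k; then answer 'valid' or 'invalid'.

valid (s_(k+1) − s_k reduces to t_k)

s_(k+1) = 3**(k + 2)*(k + (k + 1)**3 + (k + 1)**2 + 2) + 2
s_(k+1) − s_k = 3**(k + 1)*(2*k**3 + 11*k**2 + 17*k + 11)
(s_(k+1) − s_k) − t_k = 0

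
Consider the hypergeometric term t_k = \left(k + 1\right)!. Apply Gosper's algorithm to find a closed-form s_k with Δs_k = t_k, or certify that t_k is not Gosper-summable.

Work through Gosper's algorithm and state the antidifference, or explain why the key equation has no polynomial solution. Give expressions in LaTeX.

t_(k+1)/t_k = k + 2.
A = k + 2, B = 1, C = 1.
Solve (k + 2)·f(k+1) − (1)·f(k) = 1.
deg f ≤ -1 (via 1,0,0).
deg f ≤ -1 is impossible — no certificate.

none — t_k is not Gosper-summable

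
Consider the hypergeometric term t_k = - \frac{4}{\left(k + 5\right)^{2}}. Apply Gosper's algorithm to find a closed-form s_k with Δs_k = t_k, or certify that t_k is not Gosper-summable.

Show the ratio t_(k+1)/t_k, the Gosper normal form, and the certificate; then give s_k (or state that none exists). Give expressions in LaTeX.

Compute t_(k+1)/t_k: get (k + 5)**2/(k + 6)**2.
Take A(k)=k**2 + 10*k + 25, B(k)=k**2 + 12*k + 36, C(k)=1.
Set up (k**2 + 10*k + 25)·f(k+1) − (k**2 + 10*k + 25)·f(k) − (1) = 0.
Degrees (2,2,0) ⇒ d ≤ 0.
f = c0 ⇒ A·f(k+1) − B(k−1)·f(k) − C = -1. The system {-1 = 0} is inconsistent; no antidifference.

not Gosper-summable; s_k does not exist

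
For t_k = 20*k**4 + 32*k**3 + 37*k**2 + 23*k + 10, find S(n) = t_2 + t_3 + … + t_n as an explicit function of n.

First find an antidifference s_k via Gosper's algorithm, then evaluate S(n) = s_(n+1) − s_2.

The ratio is (20*k**4 + 112*k**3 + 253*k**2 + 273*k + 122)/(20*k**4 + 32*k**3 + 37*k**2 + 23*k + 10).
Take A(k)=1, B(k)=1, C(k)=k**4 + 8*k**3/5 + 37*k**2/20 + 23*k/20 + 1/2.
Set up (1)·f(k+1) − (1)·f(k) − (k**4 + 8*k**3/5 + 37*k**2/20 + 23*k/20 + 1/2) = 0.
From deg A=0, deg B=0, deg C=4: d=5.
Coefficient equations give f(k) = k*(4*k**4 - 2*k**3 + 3*k**2 + k + 4)/20.
Then R = B(k−1)f/C = k*(4*k**4 - 2*k**3 + 3*k**2 + k + 4)/(20*k**4 + 32*k**3 + 37*k**2 + 23*k + 10), so s_k = R(k)·t_k = k*(4*k**4 - 2*k**3 + 3*k**2 + k + 4).
s_(k+1) − s_k = 20*k**4 + 32*k**3 + 37*k**2 + 23*k + 10 = t_k.
Σ_(k=2)^n t_k = s_(n+1) − s_(2) = (4*n**5 + 18*n**4 + 35*n**3 + 38*n**2 + 27*n + 10) − (132), i.e. 4*n**5 + 18*n**4 + 35*n**3 + 38*n**2 + 27*n - 122.

S(n) = 4*n**5 + 18*n**4 + 35*n**3 + 38*n**2 + 27*n - 122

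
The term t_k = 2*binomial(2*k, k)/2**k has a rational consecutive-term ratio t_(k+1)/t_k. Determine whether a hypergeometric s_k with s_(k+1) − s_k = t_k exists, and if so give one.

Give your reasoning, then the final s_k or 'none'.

not Gosper-summable; s_k does not exist

Step 1: r(k) = (2*k + 1)/(k + 1).
Factor: A=2*k + 1; B=k + 1; C=1.
Set up (2*k + 1)·f(k+1) − (k)·f(k) − (1) = 0.
d = -1 from the (1,1,0) case.
Negative degree bound (-1): no f exists, t_k not Gosper-summable.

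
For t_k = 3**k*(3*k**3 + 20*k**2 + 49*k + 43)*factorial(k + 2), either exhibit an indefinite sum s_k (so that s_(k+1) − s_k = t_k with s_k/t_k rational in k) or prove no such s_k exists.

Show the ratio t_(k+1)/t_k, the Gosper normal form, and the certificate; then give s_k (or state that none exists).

Compute t_(k+1)/t_k: get 3*(3*k**4 + 38*k**3 + 185*k**2 + 409*k + 345)/(3*k**3 + 20*k**2 + 49*k + 43).
A = 3*k + 9, B = 1, C = k**3 + 20*k**2/3 + 49*k/3 + 43/3.
Set up (3*k + 9)·f(k+1) − (1)·f(k) − (k**3 + 20*k**2/3 + 49*k/3 + 43/3) = 0.
Degrees (1,0,3) ⇒ d ≤ 2.
Solve for f: f(k) = (k**2 + 2*k + 2)/3 (degree 2 ≤ 2).
R(k) = B(k−1)·f(k)/C(k) = (k**2 + 2*k + 2)/(3*k**3 + 20*k**2 + 49*k + 43); s_k = R·t_k = 3**k*(k**2 + 2*k + 2)*factorial(k + 2).
Check: Δs_k = 3**k*(3*k**3 + 20*k**2 + 49*k + 43)*factorial(k + 2). ✓

s_k = 3**k*(k**2 + 2*k + 2)*factorial(k + 2)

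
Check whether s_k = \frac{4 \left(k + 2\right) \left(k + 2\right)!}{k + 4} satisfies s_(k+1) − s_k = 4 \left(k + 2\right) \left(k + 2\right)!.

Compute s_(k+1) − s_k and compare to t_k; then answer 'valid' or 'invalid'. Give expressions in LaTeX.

Invalid: residual - \frac{8 \left(k^{2} + 6 k + 7\right) \left(k + 2\right)!}{\left(k + 4\right) \left(k + 5\right)} ≠ 0.

s_(k+1) = 4*(k + 3)*factorial(k + 3)/(k + 5)
s_(k+1) − s_k = 4*(k**3 + 9*k**2 + 26*k + 26)*factorial(k + 2)/((k + 4)*(k + 5))
(s_(k+1) − s_k) − t_k = -8*(k**2 + 6*k + 7)*factorial(k + 2)/((k + 4)*(k + 5))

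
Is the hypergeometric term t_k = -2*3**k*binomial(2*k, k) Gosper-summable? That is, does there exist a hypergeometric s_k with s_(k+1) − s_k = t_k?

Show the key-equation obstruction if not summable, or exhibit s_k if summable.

The ratio is 6*(2*k + 1)/(k + 1).
So A=12*k + 6 and B=k + 1, with C=1.
Need (12*k + 6)·f(k+1) − (k)·f(k) = 1.
Bound: deg f ≤ -1.
deg f ≤ -1 is impossible — no certificate.

No. Not Gosper-summable.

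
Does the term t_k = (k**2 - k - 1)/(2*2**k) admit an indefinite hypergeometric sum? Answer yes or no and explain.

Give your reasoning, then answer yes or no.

t_(k+1)/t_k = (k**2 + k - 1)/(2*(k**2 - k - 1)).
So A=1/2 and B=1, with C=k**2 - k - 1.
Set up (1/2)·f(k+1) − (1)·f(k) − (k**2 - k - 1) = 0.
d = 2 from the (0,0,2) case.
A polynomial solution: f(k) = -2*(k**2 + k + 1).
Certificate R = B(k−1)f/C = -2*(k**2 + k + 1)/(k**2 - k - 1) gives s_k = (-k**2 - k - 1)/2**k.
s_(k+1) − s_k = (k**2 - k - 1)/(2*2**k) = t_k.

Yes. s_k = (-k**2 - k - 1)/2**k.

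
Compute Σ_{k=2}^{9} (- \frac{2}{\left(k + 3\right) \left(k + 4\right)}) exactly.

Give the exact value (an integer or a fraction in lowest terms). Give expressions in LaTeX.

Σ = -16/65

Step 1: r(k) = (k + 3)/(k + 5).
Gosper form: A/B · C(k+1)/C(k) with A=k + 3, B=k + 5, C=1.
f must satisfy (k + 3)·f(k+1) − (k + 4)·f(k) = 1.
From deg A=1, deg B=1, deg C=0: d=1.
Solving with deg f ≤ 1: f(k) = k/3.
Then R = B(k−1)f/C = k*(k + 4)/3, so s_k = R(k)·t_k = -2*k/(3*k + 9).
Δs = -2/(k**2 + 7*k + 12), as required.
Evaluate s at k=10 and k=2: -20/39 and -4/15; difference -16/65.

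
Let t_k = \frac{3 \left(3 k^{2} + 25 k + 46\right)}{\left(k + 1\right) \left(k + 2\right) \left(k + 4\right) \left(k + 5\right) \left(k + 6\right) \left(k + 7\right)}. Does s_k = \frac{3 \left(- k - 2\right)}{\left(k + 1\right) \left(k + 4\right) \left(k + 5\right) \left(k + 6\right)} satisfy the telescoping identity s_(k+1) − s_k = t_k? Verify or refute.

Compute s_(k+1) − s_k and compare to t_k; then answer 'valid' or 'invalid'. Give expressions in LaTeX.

s_(k+1) = 3*(-k - 3)/((k + 2)*(k + 5)*(k + 6)*(k + 7))
s_(k+1) − s_k = 3*(3*k**2 + 13*k + 16)/(k**6 + 25*k**5 + 247*k**4 + 1219*k**3 + 3112*k**2 + 3796*k + 1680)
(s_(k+1) − s_k) − t_k = 18*(-2*k - 5)/(k**6 + 25*k**5 + 247*k**4 + 1219*k**3 + 3112*k**2 + 3796*k + 1680)

Invalid: residual \frac{18 \left(- 2 k - 5\right)}{k^{6} + 25 k^{5} + 247 k^{4} + 1219 k^{3} + 3112 k^{2} + 3796 k + 1680} ≠ 0.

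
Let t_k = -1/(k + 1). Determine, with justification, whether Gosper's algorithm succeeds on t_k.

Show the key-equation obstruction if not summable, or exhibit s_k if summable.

r(k) = (k + 1)/(k + 2) after simplifying.
Take A(k)=k + 1, B(k)=k + 2, C(k)=1.
Key eq: (k + 1)·f(k+1) = (k + 1)·f(k) + (1).
d = 0 from the (1,1,0) case.
Generic f = c0 gives residual -1; -1 = 0 cannot hold, so t_k is not Gosper-summable.

No — t_k has no hypergeometric antidifference.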